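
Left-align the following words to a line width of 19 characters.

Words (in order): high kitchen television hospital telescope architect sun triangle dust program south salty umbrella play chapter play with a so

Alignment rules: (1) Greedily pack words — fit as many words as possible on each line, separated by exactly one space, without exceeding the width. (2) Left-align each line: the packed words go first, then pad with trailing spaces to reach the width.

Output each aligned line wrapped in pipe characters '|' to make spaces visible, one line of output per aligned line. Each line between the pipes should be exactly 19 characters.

Answer: |high kitchen       |
|television hospital|
|telescope architect|
|sun triangle dust  |
|program south salty|
|umbrella play      |
|chapter play with a|
|so                 |

Derivation:
Line 1: ['high', 'kitchen'] (min_width=12, slack=7)
Line 2: ['television', 'hospital'] (min_width=19, slack=0)
Line 3: ['telescope', 'architect'] (min_width=19, slack=0)
Line 4: ['sun', 'triangle', 'dust'] (min_width=17, slack=2)
Line 5: ['program', 'south', 'salty'] (min_width=19, slack=0)
Line 6: ['umbrella', 'play'] (min_width=13, slack=6)
Line 7: ['chapter', 'play', 'with', 'a'] (min_width=19, slack=0)
Line 8: ['so'] (min_width=2, slack=17)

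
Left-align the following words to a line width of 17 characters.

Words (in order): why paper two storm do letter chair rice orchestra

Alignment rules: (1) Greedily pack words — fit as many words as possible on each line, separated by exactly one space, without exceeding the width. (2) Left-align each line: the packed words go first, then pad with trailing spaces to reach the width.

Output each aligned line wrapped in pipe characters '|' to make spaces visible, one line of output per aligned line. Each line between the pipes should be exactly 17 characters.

Answer: |why paper two    |
|storm do letter  |
|chair rice       |
|orchestra        |

Derivation:
Line 1: ['why', 'paper', 'two'] (min_width=13, slack=4)
Line 2: ['storm', 'do', 'letter'] (min_width=15, slack=2)
Line 3: ['chair', 'rice'] (min_width=10, slack=7)
Line 4: ['orchestra'] (min_width=9, slack=8)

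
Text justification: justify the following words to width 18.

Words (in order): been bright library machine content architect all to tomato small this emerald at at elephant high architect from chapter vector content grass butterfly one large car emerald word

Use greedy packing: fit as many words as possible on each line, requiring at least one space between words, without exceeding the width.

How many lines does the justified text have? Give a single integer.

Line 1: ['been', 'bright'] (min_width=11, slack=7)
Line 2: ['library', 'machine'] (min_width=15, slack=3)
Line 3: ['content', 'architect'] (min_width=17, slack=1)
Line 4: ['all', 'to', 'tomato'] (min_width=13, slack=5)
Line 5: ['small', 'this', 'emerald'] (min_width=18, slack=0)
Line 6: ['at', 'at', 'elephant'] (min_width=14, slack=4)
Line 7: ['high', 'architect'] (min_width=14, slack=4)
Line 8: ['from', 'chapter'] (min_width=12, slack=6)
Line 9: ['vector', 'content'] (min_width=14, slack=4)
Line 10: ['grass', 'butterfly'] (min_width=15, slack=3)
Line 11: ['one', 'large', 'car'] (min_width=13, slack=5)
Line 12: ['emerald', 'word'] (min_width=12, slack=6)
Total lines: 12

Answer: 12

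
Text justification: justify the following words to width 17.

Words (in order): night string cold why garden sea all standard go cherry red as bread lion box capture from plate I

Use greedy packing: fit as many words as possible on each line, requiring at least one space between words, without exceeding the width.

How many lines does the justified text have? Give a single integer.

Answer: 7

Derivation:
Line 1: ['night', 'string', 'cold'] (min_width=17, slack=0)
Line 2: ['why', 'garden', 'sea'] (min_width=14, slack=3)
Line 3: ['all', 'standard', 'go'] (min_width=15, slack=2)
Line 4: ['cherry', 'red', 'as'] (min_width=13, slack=4)
Line 5: ['bread', 'lion', 'box'] (min_width=14, slack=3)
Line 6: ['capture', 'from'] (min_width=12, slack=5)
Line 7: ['plate', 'I'] (min_width=7, slack=10)
Total lines: 7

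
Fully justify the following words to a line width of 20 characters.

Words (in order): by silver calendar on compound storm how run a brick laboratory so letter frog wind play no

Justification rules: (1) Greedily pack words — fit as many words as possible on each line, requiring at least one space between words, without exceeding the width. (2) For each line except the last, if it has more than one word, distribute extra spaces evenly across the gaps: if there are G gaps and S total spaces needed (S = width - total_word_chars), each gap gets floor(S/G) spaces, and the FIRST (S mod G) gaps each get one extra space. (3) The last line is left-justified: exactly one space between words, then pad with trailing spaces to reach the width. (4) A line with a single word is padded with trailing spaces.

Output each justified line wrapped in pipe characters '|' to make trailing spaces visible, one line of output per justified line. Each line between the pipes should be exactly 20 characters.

Answer: |by  silver  calendar|
|on   compound  storm|
|how   run   a  brick|
|laboratory so letter|
|frog wind play no   |

Derivation:
Line 1: ['by', 'silver', 'calendar'] (min_width=18, slack=2)
Line 2: ['on', 'compound', 'storm'] (min_width=17, slack=3)
Line 3: ['how', 'run', 'a', 'brick'] (min_width=15, slack=5)
Line 4: ['laboratory', 'so', 'letter'] (min_width=20, slack=0)
Line 5: ['frog', 'wind', 'play', 'no'] (min_width=17, slack=3)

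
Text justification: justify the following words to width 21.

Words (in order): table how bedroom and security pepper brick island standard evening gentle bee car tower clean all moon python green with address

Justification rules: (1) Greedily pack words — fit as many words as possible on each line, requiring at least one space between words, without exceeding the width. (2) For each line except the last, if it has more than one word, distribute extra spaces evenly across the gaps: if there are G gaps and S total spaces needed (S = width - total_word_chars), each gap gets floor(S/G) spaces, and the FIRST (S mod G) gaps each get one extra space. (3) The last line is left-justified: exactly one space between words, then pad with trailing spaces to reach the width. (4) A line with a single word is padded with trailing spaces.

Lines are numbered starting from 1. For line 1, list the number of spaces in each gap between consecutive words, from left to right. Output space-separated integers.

Line 1: ['table', 'how', 'bedroom', 'and'] (min_width=21, slack=0)
Line 2: ['security', 'pepper', 'brick'] (min_width=21, slack=0)
Line 3: ['island', 'standard'] (min_width=15, slack=6)
Line 4: ['evening', 'gentle', 'bee'] (min_width=18, slack=3)
Line 5: ['car', 'tower', 'clean', 'all'] (min_width=19, slack=2)
Line 6: ['moon', 'python', 'green'] (min_width=17, slack=4)
Line 7: ['with', 'address'] (min_width=12, slack=9)

Answer: 1 1 1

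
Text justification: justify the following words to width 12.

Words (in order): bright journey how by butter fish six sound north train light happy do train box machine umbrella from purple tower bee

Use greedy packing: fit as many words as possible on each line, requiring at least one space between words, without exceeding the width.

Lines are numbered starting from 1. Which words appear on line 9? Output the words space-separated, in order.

Answer: machine

Derivation:
Line 1: ['bright'] (min_width=6, slack=6)
Line 2: ['journey', 'how'] (min_width=11, slack=1)
Line 3: ['by', 'butter'] (min_width=9, slack=3)
Line 4: ['fish', 'six'] (min_width=8, slack=4)
Line 5: ['sound', 'north'] (min_width=11, slack=1)
Line 6: ['train', 'light'] (min_width=11, slack=1)
Line 7: ['happy', 'do'] (min_width=8, slack=4)
Line 8: ['train', 'box'] (min_width=9, slack=3)
Line 9: ['machine'] (min_width=7, slack=5)
Line 10: ['umbrella'] (min_width=8, slack=4)
Line 11: ['from', 'purple'] (min_width=11, slack=1)
Line 12: ['tower', 'bee'] (min_width=9, slack=3)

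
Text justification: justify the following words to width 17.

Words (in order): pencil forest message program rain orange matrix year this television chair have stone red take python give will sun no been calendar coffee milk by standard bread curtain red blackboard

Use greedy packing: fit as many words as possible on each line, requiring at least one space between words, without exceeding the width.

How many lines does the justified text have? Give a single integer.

Line 1: ['pencil', 'forest'] (min_width=13, slack=4)
Line 2: ['message', 'program'] (min_width=15, slack=2)
Line 3: ['rain', 'orange'] (min_width=11, slack=6)
Line 4: ['matrix', 'year', 'this'] (min_width=16, slack=1)
Line 5: ['television', 'chair'] (min_width=16, slack=1)
Line 6: ['have', 'stone', 'red'] (min_width=14, slack=3)
Line 7: ['take', 'python', 'give'] (min_width=16, slack=1)
Line 8: ['will', 'sun', 'no', 'been'] (min_width=16, slack=1)
Line 9: ['calendar', 'coffee'] (min_width=15, slack=2)
Line 10: ['milk', 'by', 'standard'] (min_width=16, slack=1)
Line 11: ['bread', 'curtain', 'red'] (min_width=17, slack=0)
Line 12: ['blackboard'] (min_width=10, slack=7)
Total lines: 12

Answer: 12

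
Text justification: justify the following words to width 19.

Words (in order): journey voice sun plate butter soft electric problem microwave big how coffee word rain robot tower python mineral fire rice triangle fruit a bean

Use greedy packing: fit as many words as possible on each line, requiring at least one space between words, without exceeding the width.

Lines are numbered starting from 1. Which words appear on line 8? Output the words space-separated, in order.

Answer: triangle fruit a

Derivation:
Line 1: ['journey', 'voice', 'sun'] (min_width=17, slack=2)
Line 2: ['plate', 'butter', 'soft'] (min_width=17, slack=2)
Line 3: ['electric', 'problem'] (min_width=16, slack=3)
Line 4: ['microwave', 'big', 'how'] (min_width=17, slack=2)
Line 5: ['coffee', 'word', 'rain'] (min_width=16, slack=3)
Line 6: ['robot', 'tower', 'python'] (min_width=18, slack=1)
Line 7: ['mineral', 'fire', 'rice'] (min_width=17, slack=2)
Line 8: ['triangle', 'fruit', 'a'] (min_width=16, slack=3)
Line 9: ['bean'] (min_width=4, slack=15)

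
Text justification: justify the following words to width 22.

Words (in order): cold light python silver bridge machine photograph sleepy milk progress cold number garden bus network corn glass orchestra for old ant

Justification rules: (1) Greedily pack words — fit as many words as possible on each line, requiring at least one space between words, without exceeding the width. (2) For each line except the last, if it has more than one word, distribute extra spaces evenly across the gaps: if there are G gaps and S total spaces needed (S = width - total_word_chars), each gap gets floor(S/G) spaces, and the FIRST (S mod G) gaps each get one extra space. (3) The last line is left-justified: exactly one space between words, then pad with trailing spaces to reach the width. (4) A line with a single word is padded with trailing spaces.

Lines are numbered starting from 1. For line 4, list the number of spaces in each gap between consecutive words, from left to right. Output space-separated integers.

Line 1: ['cold', 'light', 'python'] (min_width=17, slack=5)
Line 2: ['silver', 'bridge', 'machine'] (min_width=21, slack=1)
Line 3: ['photograph', 'sleepy', 'milk'] (min_width=22, slack=0)
Line 4: ['progress', 'cold', 'number'] (min_width=20, slack=2)
Line 5: ['garden', 'bus', 'network'] (min_width=18, slack=4)
Line 6: ['corn', 'glass', 'orchestra'] (min_width=20, slack=2)
Line 7: ['for', 'old', 'ant'] (min_width=11, slack=11)

Answer: 2 2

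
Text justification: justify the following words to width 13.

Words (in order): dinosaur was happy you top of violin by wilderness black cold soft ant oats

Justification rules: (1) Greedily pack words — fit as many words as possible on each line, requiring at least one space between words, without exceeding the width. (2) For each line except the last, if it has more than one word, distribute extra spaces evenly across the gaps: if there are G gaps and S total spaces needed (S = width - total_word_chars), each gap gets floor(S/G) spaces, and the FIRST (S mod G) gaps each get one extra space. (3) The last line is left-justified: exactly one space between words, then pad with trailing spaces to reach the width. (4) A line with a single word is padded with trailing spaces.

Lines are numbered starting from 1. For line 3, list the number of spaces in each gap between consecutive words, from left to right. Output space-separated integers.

Answer: 2 1

Derivation:
Line 1: ['dinosaur', 'was'] (min_width=12, slack=1)
Line 2: ['happy', 'you', 'top'] (min_width=13, slack=0)
Line 3: ['of', 'violin', 'by'] (min_width=12, slack=1)
Line 4: ['wilderness'] (min_width=10, slack=3)
Line 5: ['black', 'cold'] (min_width=10, slack=3)
Line 6: ['soft', 'ant', 'oats'] (min_width=13, slack=0)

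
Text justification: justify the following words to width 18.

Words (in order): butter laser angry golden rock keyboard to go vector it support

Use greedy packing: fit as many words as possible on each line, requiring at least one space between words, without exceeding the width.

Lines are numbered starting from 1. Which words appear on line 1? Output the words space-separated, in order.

Answer: butter laser angry

Derivation:
Line 1: ['butter', 'laser', 'angry'] (min_width=18, slack=0)
Line 2: ['golden', 'rock'] (min_width=11, slack=7)
Line 3: ['keyboard', 'to', 'go'] (min_width=14, slack=4)
Line 4: ['vector', 'it', 'support'] (min_width=17, slack=1)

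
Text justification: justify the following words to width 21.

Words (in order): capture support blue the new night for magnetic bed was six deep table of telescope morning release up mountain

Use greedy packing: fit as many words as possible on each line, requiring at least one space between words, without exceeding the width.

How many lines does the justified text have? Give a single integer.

Answer: 6

Derivation:
Line 1: ['capture', 'support', 'blue'] (min_width=20, slack=1)
Line 2: ['the', 'new', 'night', 'for'] (min_width=17, slack=4)
Line 3: ['magnetic', 'bed', 'was', 'six'] (min_width=20, slack=1)
Line 4: ['deep', 'table', 'of'] (min_width=13, slack=8)
Line 5: ['telescope', 'morning'] (min_width=17, slack=4)
Line 6: ['release', 'up', 'mountain'] (min_width=19, slack=2)
Total lines: 6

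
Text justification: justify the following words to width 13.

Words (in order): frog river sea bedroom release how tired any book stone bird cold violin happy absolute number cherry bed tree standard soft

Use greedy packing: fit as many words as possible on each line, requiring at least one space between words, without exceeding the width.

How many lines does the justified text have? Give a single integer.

Line 1: ['frog', 'river'] (min_width=10, slack=3)
Line 2: ['sea', 'bedroom'] (min_width=11, slack=2)
Line 3: ['release', 'how'] (min_width=11, slack=2)
Line 4: ['tired', 'any'] (min_width=9, slack=4)
Line 5: ['book', 'stone'] (min_width=10, slack=3)
Line 6: ['bird', 'cold'] (min_width=9, slack=4)
Line 7: ['violin', 'happy'] (min_width=12, slack=1)
Line 8: ['absolute'] (min_width=8, slack=5)
Line 9: ['number', 'cherry'] (min_width=13, slack=0)
Line 10: ['bed', 'tree'] (min_width=8, slack=5)
Line 11: ['standard', 'soft'] (min_width=13, slack=0)
Total lines: 11

Answer: 11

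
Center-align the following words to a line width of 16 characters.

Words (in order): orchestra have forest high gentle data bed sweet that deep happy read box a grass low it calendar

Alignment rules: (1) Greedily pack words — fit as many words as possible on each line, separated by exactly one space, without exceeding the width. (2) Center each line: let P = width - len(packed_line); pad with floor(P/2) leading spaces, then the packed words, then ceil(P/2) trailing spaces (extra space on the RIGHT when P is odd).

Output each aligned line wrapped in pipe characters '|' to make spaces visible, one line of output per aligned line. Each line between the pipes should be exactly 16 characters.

Line 1: ['orchestra', 'have'] (min_width=14, slack=2)
Line 2: ['forest', 'high'] (min_width=11, slack=5)
Line 3: ['gentle', 'data', 'bed'] (min_width=15, slack=1)
Line 4: ['sweet', 'that', 'deep'] (min_width=15, slack=1)
Line 5: ['happy', 'read', 'box', 'a'] (min_width=16, slack=0)
Line 6: ['grass', 'low', 'it'] (min_width=12, slack=4)
Line 7: ['calendar'] (min_width=8, slack=8)

Answer: | orchestra have |
|  forest high   |
|gentle data bed |
|sweet that deep |
|happy read box a|
|  grass low it  |
|    calendar    |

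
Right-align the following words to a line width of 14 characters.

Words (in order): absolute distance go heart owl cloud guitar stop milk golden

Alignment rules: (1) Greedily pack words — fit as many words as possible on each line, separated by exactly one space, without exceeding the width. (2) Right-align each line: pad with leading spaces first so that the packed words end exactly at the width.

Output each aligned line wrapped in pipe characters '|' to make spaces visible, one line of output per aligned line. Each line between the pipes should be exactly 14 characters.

Answer: |      absolute|
|   distance go|
|     heart owl|
|  cloud guitar|
|     stop milk|
|        golden|

Derivation:
Line 1: ['absolute'] (min_width=8, slack=6)
Line 2: ['distance', 'go'] (min_width=11, slack=3)
Line 3: ['heart', 'owl'] (min_width=9, slack=5)
Line 4: ['cloud', 'guitar'] (min_width=12, slack=2)
Line 5: ['stop', 'milk'] (min_width=9, slack=5)
Line 6: ['golden'] (min_width=6, slack=8)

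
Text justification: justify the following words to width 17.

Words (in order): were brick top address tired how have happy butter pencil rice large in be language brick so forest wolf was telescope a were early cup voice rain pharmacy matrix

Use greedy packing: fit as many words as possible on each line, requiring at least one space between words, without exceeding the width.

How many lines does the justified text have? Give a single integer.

Answer: 11

Derivation:
Line 1: ['were', 'brick', 'top'] (min_width=14, slack=3)
Line 2: ['address', 'tired', 'how'] (min_width=17, slack=0)
Line 3: ['have', 'happy', 'butter'] (min_width=17, slack=0)
Line 4: ['pencil', 'rice', 'large'] (min_width=17, slack=0)
Line 5: ['in', 'be', 'language'] (min_width=14, slack=3)
Line 6: ['brick', 'so', 'forest'] (min_width=15, slack=2)
Line 7: ['wolf', 'was'] (min_width=8, slack=9)
Line 8: ['telescope', 'a', 'were'] (min_width=16, slack=1)
Line 9: ['early', 'cup', 'voice'] (min_width=15, slack=2)
Line 10: ['rain', 'pharmacy'] (min_width=13, slack=4)
Line 11: ['matrix'] (min_width=6, slack=11)
Total lines: 11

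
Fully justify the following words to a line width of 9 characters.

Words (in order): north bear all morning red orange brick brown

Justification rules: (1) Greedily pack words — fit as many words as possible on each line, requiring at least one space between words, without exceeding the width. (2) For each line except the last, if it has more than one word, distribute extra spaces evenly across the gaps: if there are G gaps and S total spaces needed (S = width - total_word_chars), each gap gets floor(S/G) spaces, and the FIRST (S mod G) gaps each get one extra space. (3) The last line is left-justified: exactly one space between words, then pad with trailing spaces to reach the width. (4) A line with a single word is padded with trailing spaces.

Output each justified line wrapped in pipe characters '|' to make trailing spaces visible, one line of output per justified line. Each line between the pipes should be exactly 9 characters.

Line 1: ['north'] (min_width=5, slack=4)
Line 2: ['bear', 'all'] (min_width=8, slack=1)
Line 3: ['morning'] (min_width=7, slack=2)
Line 4: ['red'] (min_width=3, slack=6)
Line 5: ['orange'] (min_width=6, slack=3)
Line 6: ['brick'] (min_width=5, slack=4)
Line 7: ['brown'] (min_width=5, slack=4)

Answer: |north    |
|bear  all|
|morning  |
|red      |
|orange   |
|brick    |
|brown    |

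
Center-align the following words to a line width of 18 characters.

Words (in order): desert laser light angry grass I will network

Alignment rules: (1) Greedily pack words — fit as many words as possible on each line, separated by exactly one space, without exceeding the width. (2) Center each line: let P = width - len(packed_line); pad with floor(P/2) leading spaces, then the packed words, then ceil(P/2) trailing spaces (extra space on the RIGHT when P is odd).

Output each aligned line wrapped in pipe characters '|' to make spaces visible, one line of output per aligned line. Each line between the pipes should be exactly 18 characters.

Line 1: ['desert', 'laser', 'light'] (min_width=18, slack=0)
Line 2: ['angry', 'grass', 'I', 'will'] (min_width=18, slack=0)
Line 3: ['network'] (min_width=7, slack=11)

Answer: |desert laser light|
|angry grass I will|
|     network      |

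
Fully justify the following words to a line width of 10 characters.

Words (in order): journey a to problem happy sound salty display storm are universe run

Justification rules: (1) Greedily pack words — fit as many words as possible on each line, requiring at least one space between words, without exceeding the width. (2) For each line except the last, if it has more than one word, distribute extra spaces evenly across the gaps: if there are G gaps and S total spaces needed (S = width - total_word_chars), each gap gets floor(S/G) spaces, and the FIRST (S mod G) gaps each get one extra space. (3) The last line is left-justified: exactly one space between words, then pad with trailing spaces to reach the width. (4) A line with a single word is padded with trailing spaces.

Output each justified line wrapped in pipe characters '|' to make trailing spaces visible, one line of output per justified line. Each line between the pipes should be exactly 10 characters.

Line 1: ['journey', 'a'] (min_width=9, slack=1)
Line 2: ['to', 'problem'] (min_width=10, slack=0)
Line 3: ['happy'] (min_width=5, slack=5)
Line 4: ['sound'] (min_width=5, slack=5)
Line 5: ['salty'] (min_width=5, slack=5)
Line 6: ['display'] (min_width=7, slack=3)
Line 7: ['storm', 'are'] (min_width=9, slack=1)
Line 8: ['universe'] (min_width=8, slack=2)
Line 9: ['run'] (min_width=3, slack=7)

Answer: |journey  a|
|to problem|
|happy     |
|sound     |
|salty     |
|display   |
|storm  are|
|universe  |
|run       |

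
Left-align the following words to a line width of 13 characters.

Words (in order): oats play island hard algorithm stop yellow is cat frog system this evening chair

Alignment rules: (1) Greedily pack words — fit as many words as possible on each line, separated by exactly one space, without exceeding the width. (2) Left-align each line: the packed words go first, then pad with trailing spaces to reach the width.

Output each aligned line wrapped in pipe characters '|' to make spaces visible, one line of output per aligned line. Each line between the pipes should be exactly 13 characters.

Answer: |oats play    |
|island hard  |
|algorithm    |
|stop yellow  |
|is cat frog  |
|system this  |
|evening chair|

Derivation:
Line 1: ['oats', 'play'] (min_width=9, slack=4)
Line 2: ['island', 'hard'] (min_width=11, slack=2)
Line 3: ['algorithm'] (min_width=9, slack=4)
Line 4: ['stop', 'yellow'] (min_width=11, slack=2)
Line 5: ['is', 'cat', 'frog'] (min_width=11, slack=2)
Line 6: ['system', 'this'] (min_width=11, slack=2)
Line 7: ['evening', 'chair'] (min_width=13, slack=0)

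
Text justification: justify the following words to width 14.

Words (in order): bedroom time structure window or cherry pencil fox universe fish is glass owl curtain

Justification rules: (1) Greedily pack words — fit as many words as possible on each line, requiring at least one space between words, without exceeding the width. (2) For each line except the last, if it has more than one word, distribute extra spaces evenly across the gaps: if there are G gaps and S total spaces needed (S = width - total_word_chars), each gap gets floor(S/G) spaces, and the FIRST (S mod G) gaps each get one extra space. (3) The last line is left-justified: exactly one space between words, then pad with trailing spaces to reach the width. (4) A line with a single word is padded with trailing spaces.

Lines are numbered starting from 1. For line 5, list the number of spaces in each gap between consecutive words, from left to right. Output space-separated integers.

Answer: 3

Derivation:
Line 1: ['bedroom', 'time'] (min_width=12, slack=2)
Line 2: ['structure'] (min_width=9, slack=5)
Line 3: ['window', 'or'] (min_width=9, slack=5)
Line 4: ['cherry', 'pencil'] (min_width=13, slack=1)
Line 5: ['fox', 'universe'] (min_width=12, slack=2)
Line 6: ['fish', 'is', 'glass'] (min_width=13, slack=1)
Line 7: ['owl', 'curtain'] (min_width=11, slack=3)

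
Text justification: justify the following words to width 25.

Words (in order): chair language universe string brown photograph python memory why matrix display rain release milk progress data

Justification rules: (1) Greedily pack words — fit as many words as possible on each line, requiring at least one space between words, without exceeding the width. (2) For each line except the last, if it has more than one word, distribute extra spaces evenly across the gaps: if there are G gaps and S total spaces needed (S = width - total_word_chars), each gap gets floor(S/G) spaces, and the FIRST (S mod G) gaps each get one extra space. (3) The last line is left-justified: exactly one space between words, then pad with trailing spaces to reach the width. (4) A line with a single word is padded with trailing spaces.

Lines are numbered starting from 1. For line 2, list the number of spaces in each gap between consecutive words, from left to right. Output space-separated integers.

Line 1: ['chair', 'language', 'universe'] (min_width=23, slack=2)
Line 2: ['string', 'brown', 'photograph'] (min_width=23, slack=2)
Line 3: ['python', 'memory', 'why', 'matrix'] (min_width=24, slack=1)
Line 4: ['display', 'rain', 'release', 'milk'] (min_width=25, slack=0)
Line 5: ['progress', 'data'] (min_width=13, slack=12)

Answer: 2 2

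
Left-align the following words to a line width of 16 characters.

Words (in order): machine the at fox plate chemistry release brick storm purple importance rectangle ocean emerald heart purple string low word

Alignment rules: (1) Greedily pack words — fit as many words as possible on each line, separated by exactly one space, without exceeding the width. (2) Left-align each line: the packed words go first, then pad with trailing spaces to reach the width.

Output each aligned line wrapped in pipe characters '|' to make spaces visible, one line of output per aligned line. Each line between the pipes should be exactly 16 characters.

Answer: |machine the at  |
|fox plate       |
|chemistry       |
|release brick   |
|storm purple    |
|importance      |
|rectangle ocean |
|emerald heart   |
|purple string   |
|low word        |

Derivation:
Line 1: ['machine', 'the', 'at'] (min_width=14, slack=2)
Line 2: ['fox', 'plate'] (min_width=9, slack=7)
Line 3: ['chemistry'] (min_width=9, slack=7)
Line 4: ['release', 'brick'] (min_width=13, slack=3)
Line 5: ['storm', 'purple'] (min_width=12, slack=4)
Line 6: ['importance'] (min_width=10, slack=6)
Line 7: ['rectangle', 'ocean'] (min_width=15, slack=1)
Line 8: ['emerald', 'heart'] (min_width=13, slack=3)
Line 9: ['purple', 'string'] (min_width=13, slack=3)
Line 10: ['low', 'word'] (min_width=8, slack=8)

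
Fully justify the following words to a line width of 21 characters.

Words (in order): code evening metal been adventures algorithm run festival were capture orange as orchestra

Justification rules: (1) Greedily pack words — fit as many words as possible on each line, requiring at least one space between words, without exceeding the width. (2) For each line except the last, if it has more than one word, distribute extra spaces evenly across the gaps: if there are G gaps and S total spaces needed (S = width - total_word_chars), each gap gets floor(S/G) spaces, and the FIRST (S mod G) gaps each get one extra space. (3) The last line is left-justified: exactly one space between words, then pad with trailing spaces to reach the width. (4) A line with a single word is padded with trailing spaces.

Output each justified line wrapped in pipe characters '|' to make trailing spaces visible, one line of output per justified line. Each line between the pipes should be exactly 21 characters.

Answer: |code   evening  metal|
|been       adventures|
|algorithm         run|
|festival were capture|
|orange as orchestra  |

Derivation:
Line 1: ['code', 'evening', 'metal'] (min_width=18, slack=3)
Line 2: ['been', 'adventures'] (min_width=15, slack=6)
Line 3: ['algorithm', 'run'] (min_width=13, slack=8)
Line 4: ['festival', 'were', 'capture'] (min_width=21, slack=0)
Line 5: ['orange', 'as', 'orchestra'] (min_width=19, slack=2)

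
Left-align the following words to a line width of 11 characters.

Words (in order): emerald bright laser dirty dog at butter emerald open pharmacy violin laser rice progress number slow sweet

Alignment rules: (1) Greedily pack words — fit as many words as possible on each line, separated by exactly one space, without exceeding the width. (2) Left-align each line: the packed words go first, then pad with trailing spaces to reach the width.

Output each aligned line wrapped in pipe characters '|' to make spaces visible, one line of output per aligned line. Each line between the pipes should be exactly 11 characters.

Line 1: ['emerald'] (min_width=7, slack=4)
Line 2: ['bright'] (min_width=6, slack=5)
Line 3: ['laser', 'dirty'] (min_width=11, slack=0)
Line 4: ['dog', 'at'] (min_width=6, slack=5)
Line 5: ['butter'] (min_width=6, slack=5)
Line 6: ['emerald'] (min_width=7, slack=4)
Line 7: ['open'] (min_width=4, slack=7)
Line 8: ['pharmacy'] (min_width=8, slack=3)
Line 9: ['violin'] (min_width=6, slack=5)
Line 10: ['laser', 'rice'] (min_width=10, slack=1)
Line 11: ['progress'] (min_width=8, slack=3)
Line 12: ['number', 'slow'] (min_width=11, slack=0)
Line 13: ['sweet'] (min_width=5, slack=6)

Answer: |emerald    |
|bright     |
|laser dirty|
|dog at     |
|butter     |
|emerald    |
|open       |
|pharmacy   |
|violin     |
|laser rice |
|progress   |
|number slow|
|sweet      |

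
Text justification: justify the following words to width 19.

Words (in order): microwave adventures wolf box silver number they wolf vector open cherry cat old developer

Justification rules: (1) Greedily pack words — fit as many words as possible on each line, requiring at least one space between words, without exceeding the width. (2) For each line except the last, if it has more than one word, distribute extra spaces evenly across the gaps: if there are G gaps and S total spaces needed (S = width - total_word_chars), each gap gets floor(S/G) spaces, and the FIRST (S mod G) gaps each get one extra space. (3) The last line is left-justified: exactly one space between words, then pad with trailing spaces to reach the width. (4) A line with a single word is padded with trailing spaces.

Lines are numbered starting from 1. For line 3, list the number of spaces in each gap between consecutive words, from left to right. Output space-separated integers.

Line 1: ['microwave'] (min_width=9, slack=10)
Line 2: ['adventures', 'wolf', 'box'] (min_width=19, slack=0)
Line 3: ['silver', 'number', 'they'] (min_width=18, slack=1)
Line 4: ['wolf', 'vector', 'open'] (min_width=16, slack=3)
Line 5: ['cherry', 'cat', 'old'] (min_width=14, slack=5)
Line 6: ['developer'] (min_width=9, slack=10)

Answer: 2 1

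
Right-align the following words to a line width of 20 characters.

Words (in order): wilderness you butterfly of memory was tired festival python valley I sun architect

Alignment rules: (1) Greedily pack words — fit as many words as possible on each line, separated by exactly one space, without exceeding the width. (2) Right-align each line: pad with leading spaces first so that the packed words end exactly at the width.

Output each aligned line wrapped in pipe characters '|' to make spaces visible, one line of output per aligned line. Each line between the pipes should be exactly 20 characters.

Answer: |      wilderness you|
| butterfly of memory|
|  was tired festival|
| python valley I sun|
|           architect|

Derivation:
Line 1: ['wilderness', 'you'] (min_width=14, slack=6)
Line 2: ['butterfly', 'of', 'memory'] (min_width=19, slack=1)
Line 3: ['was', 'tired', 'festival'] (min_width=18, slack=2)
Line 4: ['python', 'valley', 'I', 'sun'] (min_width=19, slack=1)
Line 5: ['architect'] (min_width=9, slack=11)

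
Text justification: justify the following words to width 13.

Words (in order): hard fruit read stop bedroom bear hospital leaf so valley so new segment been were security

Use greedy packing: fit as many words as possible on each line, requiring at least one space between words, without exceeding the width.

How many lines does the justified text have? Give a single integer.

Answer: 8

Derivation:
Line 1: ['hard', 'fruit'] (min_width=10, slack=3)
Line 2: ['read', 'stop'] (min_width=9, slack=4)
Line 3: ['bedroom', 'bear'] (min_width=12, slack=1)
Line 4: ['hospital', 'leaf'] (min_width=13, slack=0)
Line 5: ['so', 'valley', 'so'] (min_width=12, slack=1)
Line 6: ['new', 'segment'] (min_width=11, slack=2)
Line 7: ['been', 'were'] (min_width=9, slack=4)
Line 8: ['security'] (min_width=8, slack=5)
Total lines: 8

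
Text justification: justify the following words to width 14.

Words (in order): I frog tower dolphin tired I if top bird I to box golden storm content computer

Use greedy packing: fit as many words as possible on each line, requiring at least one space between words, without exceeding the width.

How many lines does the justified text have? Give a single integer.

Answer: 7

Derivation:
Line 1: ['I', 'frog', 'tower'] (min_width=12, slack=2)
Line 2: ['dolphin', 'tired'] (min_width=13, slack=1)
Line 3: ['I', 'if', 'top', 'bird'] (min_width=13, slack=1)
Line 4: ['I', 'to', 'box'] (min_width=8, slack=6)
Line 5: ['golden', 'storm'] (min_width=12, slack=2)
Line 6: ['content'] (min_width=7, slack=7)
Line 7: ['computer'] (min_width=8, slack=6)
Total lines: 7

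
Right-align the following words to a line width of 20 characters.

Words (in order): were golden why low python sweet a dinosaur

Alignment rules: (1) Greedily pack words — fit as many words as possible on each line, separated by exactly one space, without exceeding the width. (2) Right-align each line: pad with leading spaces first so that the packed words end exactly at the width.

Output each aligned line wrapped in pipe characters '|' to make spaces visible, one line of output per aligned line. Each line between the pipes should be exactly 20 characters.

Answer: | were golden why low|
|      python sweet a|
|            dinosaur|

Derivation:
Line 1: ['were', 'golden', 'why', 'low'] (min_width=19, slack=1)
Line 2: ['python', 'sweet', 'a'] (min_width=14, slack=6)
Line 3: ['dinosaur'] (min_width=8, slack=12)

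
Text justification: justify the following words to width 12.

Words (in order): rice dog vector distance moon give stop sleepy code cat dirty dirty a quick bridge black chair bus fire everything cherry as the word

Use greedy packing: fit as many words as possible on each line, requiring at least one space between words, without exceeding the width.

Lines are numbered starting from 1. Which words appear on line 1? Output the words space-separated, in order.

Answer: rice dog

Derivation:
Line 1: ['rice', 'dog'] (min_width=8, slack=4)
Line 2: ['vector'] (min_width=6, slack=6)
Line 3: ['distance'] (min_width=8, slack=4)
Line 4: ['moon', 'give'] (min_width=9, slack=3)
Line 5: ['stop', 'sleepy'] (min_width=11, slack=1)
Line 6: ['code', 'cat'] (min_width=8, slack=4)
Line 7: ['dirty', 'dirty'] (min_width=11, slack=1)
Line 8: ['a', 'quick'] (min_width=7, slack=5)
Line 9: ['bridge', 'black'] (min_width=12, slack=0)
Line 10: ['chair', 'bus'] (min_width=9, slack=3)
Line 11: ['fire'] (min_width=4, slack=8)
Line 12: ['everything'] (min_width=10, slack=2)
Line 13: ['cherry', 'as'] (min_width=9, slack=3)
Line 14: ['the', 'word'] (min_width=8, slack=4)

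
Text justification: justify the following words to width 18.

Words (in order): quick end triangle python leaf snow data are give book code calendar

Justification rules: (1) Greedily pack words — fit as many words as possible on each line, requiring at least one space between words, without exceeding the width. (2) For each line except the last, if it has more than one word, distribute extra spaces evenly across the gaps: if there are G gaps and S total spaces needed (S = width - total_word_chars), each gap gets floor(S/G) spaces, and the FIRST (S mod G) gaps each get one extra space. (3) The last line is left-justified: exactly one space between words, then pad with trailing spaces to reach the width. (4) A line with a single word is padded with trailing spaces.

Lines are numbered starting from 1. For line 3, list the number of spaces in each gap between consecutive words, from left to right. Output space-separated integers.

Answer: 1 1 1

Derivation:
Line 1: ['quick', 'end', 'triangle'] (min_width=18, slack=0)
Line 2: ['python', 'leaf', 'snow'] (min_width=16, slack=2)
Line 3: ['data', 'are', 'give', 'book'] (min_width=18, slack=0)
Line 4: ['code', 'calendar'] (min_width=13, slack=5)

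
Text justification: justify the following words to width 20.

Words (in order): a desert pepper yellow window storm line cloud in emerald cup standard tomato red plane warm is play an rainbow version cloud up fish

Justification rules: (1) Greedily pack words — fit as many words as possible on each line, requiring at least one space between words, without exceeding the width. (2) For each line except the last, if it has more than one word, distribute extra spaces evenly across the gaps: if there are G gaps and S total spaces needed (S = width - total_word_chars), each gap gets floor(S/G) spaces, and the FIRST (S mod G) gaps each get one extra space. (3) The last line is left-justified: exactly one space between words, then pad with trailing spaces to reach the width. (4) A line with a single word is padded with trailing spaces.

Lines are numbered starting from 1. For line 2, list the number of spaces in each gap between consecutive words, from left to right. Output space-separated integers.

Answer: 2 1

Derivation:
Line 1: ['a', 'desert', 'pepper'] (min_width=15, slack=5)
Line 2: ['yellow', 'window', 'storm'] (min_width=19, slack=1)
Line 3: ['line', 'cloud', 'in'] (min_width=13, slack=7)
Line 4: ['emerald', 'cup', 'standard'] (min_width=20, slack=0)
Line 5: ['tomato', 'red', 'plane'] (min_width=16, slack=4)
Line 6: ['warm', 'is', 'play', 'an'] (min_width=15, slack=5)
Line 7: ['rainbow', 'version'] (min_width=15, slack=5)
Line 8: ['cloud', 'up', 'fish'] (min_width=13, slack=7)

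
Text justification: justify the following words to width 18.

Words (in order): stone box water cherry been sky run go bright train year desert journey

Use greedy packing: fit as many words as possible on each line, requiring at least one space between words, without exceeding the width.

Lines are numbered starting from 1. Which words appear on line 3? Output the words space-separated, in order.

Line 1: ['stone', 'box', 'water'] (min_width=15, slack=3)
Line 2: ['cherry', 'been', 'sky'] (min_width=15, slack=3)
Line 3: ['run', 'go', 'bright'] (min_width=13, slack=5)
Line 4: ['train', 'year', 'desert'] (min_width=17, slack=1)
Line 5: ['journey'] (min_width=7, slack=11)

Answer: run go bright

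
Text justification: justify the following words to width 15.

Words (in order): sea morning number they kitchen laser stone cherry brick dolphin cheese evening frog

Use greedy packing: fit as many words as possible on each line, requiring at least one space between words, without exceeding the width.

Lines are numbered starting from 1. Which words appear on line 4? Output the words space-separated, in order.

Line 1: ['sea', 'morning'] (min_width=11, slack=4)
Line 2: ['number', 'they'] (min_width=11, slack=4)
Line 3: ['kitchen', 'laser'] (min_width=13, slack=2)
Line 4: ['stone', 'cherry'] (min_width=12, slack=3)
Line 5: ['brick', 'dolphin'] (min_width=13, slack=2)
Line 6: ['cheese', 'evening'] (min_width=14, slack=1)
Line 7: ['frog'] (min_width=4, slack=11)

Answer: stone cherry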